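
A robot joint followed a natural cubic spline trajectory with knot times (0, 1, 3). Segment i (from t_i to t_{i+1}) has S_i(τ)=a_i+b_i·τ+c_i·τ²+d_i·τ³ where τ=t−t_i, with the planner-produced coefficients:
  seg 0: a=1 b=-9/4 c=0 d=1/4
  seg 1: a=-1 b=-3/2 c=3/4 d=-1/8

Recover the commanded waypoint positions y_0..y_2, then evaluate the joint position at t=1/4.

y_0=1 y_1=-1 y_2=-2
S(1/4) = 113/256

y_0 = S_0(0) = a_0 = 1
y_1 = S_1(0) = a_1 = -1
y_2 = S_1(2) = -2
t_q=1/4 is in segment 0 (τ=1/4); S_0(τ)=113/256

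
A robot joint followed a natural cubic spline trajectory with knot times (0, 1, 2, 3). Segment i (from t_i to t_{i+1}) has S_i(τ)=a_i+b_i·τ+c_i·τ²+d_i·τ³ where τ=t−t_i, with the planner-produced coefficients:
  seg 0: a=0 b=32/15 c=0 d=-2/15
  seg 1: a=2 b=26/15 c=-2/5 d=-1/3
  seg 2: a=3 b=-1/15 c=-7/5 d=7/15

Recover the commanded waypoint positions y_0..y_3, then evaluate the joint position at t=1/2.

y_0 = S_0(0) = a_0 = 0
y_1 = S_1(0) = a_1 = 2
y_2 = S_2(0) = a_2 = 3
y_3 = S_2(1) = 2
t_q=1/2 is in segment 0 (τ=1/2); S_0(τ)=21/20

y_0=0 y_1=2 y_2=3 y_3=2
S(1/2) = 21/20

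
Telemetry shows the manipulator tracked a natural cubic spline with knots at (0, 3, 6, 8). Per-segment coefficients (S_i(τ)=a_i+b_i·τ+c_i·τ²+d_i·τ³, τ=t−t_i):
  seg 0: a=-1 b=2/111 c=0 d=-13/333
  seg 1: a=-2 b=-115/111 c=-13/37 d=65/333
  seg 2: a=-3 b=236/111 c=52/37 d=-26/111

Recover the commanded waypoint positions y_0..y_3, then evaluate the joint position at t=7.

y_0=-1 y_1=-2 y_2=-3 y_3=5
S(7) = 11/37

y_0 = S_0(0) = a_0 = -1
y_1 = S_1(0) = a_1 = -2
y_2 = S_2(0) = a_2 = -3
y_3 = S_2(2) = 5
t_q=7 is in segment 2 (τ=1); S_2(τ)=11/37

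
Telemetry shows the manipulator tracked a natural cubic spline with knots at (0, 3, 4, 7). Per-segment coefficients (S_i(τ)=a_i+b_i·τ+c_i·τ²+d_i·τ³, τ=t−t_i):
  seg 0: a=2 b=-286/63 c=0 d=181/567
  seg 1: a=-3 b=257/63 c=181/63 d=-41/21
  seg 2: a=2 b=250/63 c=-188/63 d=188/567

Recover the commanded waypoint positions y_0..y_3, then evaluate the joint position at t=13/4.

y_0 = S_0(0) = a_0 = 2
y_1 = S_1(0) = a_1 = -3
y_2 = S_2(0) = a_2 = 2
y_3 = S_2(3) = -4
t_q=13/4 is in segment 1 (τ=1/4); S_1(τ)=-2461/1344

y_0=2 y_1=-3 y_2=2 y_3=-4
S(13/4) = -2461/1344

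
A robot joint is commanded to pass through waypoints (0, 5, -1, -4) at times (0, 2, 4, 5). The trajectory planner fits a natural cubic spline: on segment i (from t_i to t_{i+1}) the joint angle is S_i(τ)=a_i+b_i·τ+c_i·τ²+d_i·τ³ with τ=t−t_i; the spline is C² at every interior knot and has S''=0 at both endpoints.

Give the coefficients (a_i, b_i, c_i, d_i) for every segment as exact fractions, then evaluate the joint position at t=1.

Δ: Δ0=5/2, Δ1=-3, Δ2=-3
row 1: diag=8, rhs=-33; c'=1/4, d'=-33/8
row 2: denom=6−2·1/4=11/2; d'=(0−2·-33/8)/(11/2)=3/2
back: M2=3/2
back: M1=-33/8−1/4·3/2=-9/2
M: M0=0, M1=-9/2, M2=3/2, M3=0
seg 0: a=0, c=M0/2=0, d=(M1−M0)/(6·2)=-3/8, b=Δ0−h0·(2M0+M1)/6=4
seg 1: a=5, c=M1/2=-9/4, d=(M2−M1)/(6·2)=1/2, b=Δ1−h1·(2M1+M2)/6=-1/2
seg 2: a=-1, c=M2/2=3/4, d=(M3−M2)/(6·1)=-1/4, b=Δ2−h2·(2M2+M3)/6=-7/2
t_q=1 → seg 0, τ=1; S=0+4·τ+0·τ²+-3/8·τ³=29/8

  seg 0: a=0 b=4 c=0 d=-3/8
  seg 1: a=5 b=-1/2 c=-9/4 d=1/2
  seg 2: a=-1 b=-7/2 c=3/4 d=-1/4
S(1) = 29/8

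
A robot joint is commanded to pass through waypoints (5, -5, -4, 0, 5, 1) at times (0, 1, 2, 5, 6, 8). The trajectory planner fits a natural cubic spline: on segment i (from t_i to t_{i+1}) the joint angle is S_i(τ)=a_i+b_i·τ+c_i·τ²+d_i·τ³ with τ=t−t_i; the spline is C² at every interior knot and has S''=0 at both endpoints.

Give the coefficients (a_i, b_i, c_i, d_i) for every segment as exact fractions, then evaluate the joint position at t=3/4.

  seg 0: a=5 b=-48070/3723 c=0 d=10840/3723
  seg 1: a=-5 b=-15550/3723 c=10840/1241 d=-13247/3723
  seg 2: a=-4 b=9749/3723 c=-2407/1241 d=5626/11169
  seg 3: a=0 b=17057/3723 c=3219/1241 d=-8099/3723
  seg 4: a=5 b=12074/3723 c=-4880/1241 d=2440/3723
S(3/4) = -34305/9928

Δ: Δ0=-10, Δ1=1, Δ2=4/3, Δ3=5, Δ4=-2
row 1: diag=4, rhs=66; c'=1/4, d'=33/2
row 2: denom=8−1·1/4=31/4; d'=(2−1·33/2)/(31/4)=-58/31
row 3: denom=8−3·12/31=212/31; d'=(22−3·-58/31)/(212/31)=214/53
row 4: denom=6−1·31/212=1241/212; d'=(-42−1·214/53)/(1241/212)=-9760/1241
back: M4=-9760/1241
back: M3=214/53−31/212·-9760/1241=6438/1241
back: M2=-58/31−12/31·6438/1241=-4814/1241
back: M1=33/2−1/4·-4814/1241=21680/1241
M: M0=0, M1=21680/1241, M2=-4814/1241, M3=6438/1241, M4=-9760/1241, M5=0
seg 0: a=5, c=M0/2=0, d=(M1−M0)/(6·1)=10840/3723, b=Δ0−h0·(2M0+M1)/6=-48070/3723
seg 1: a=-5, c=M1/2=10840/1241, d=(M2−M1)/(6·1)=-13247/3723, b=Δ1−h1·(2M1+M2)/6=-15550/3723
seg 2: a=-4, c=M2/2=-2407/1241, d=(M3−M2)/(6·3)=5626/11169, b=Δ2−h2·(2M2+M3)/6=9749/3723
seg 3: a=0, c=M3/2=3219/1241, d=(M4−M3)/(6·1)=-8099/3723, b=Δ3−h3·(2M3+M4)/6=17057/3723
seg 4: a=5, c=M4/2=-4880/1241, d=(M5−M4)/(6·2)=2440/3723, b=Δ4−h4·(2M4+M5)/6=12074/3723
t_q=3/4 → seg 0, τ=3/4; S=5+-48070/3723·τ+0·τ²+10840/3723·τ³=-34305/9928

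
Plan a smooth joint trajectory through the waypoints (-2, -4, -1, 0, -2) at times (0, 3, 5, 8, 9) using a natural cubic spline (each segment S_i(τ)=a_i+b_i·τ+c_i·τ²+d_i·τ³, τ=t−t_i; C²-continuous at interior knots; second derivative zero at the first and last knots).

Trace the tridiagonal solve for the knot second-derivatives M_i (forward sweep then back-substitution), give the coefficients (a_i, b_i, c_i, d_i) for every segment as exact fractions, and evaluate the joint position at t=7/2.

Δ: Δ0=-2/3, Δ1=3/2, Δ2=1/3, Δ3=-2
row 1: diag=10, rhs=13; c'=1/5, d'=13/10
row 2: denom=10−2·1/5=48/5; d'=(-7−2·13/10)/(48/5)=-1
row 3: denom=8−3·5/16=113/16; d'=(-14−3·-1)/(113/16)=-176/113
back: M3=-176/113
back: M2=-1−5/16·-176/113=-58/113
back: M1=13/10−1/5·-58/113=317/226
M: M0=0, M1=317/226, M2=-58/113, M3=-176/113, M4=0
seg 0: a=-2, c=M0/2=0, d=(M1−M0)/(6·3)=317/4068, b=Δ0−h0·(2M0+M1)/6=-1855/1356
seg 1: a=-4, c=M1/2=317/452, d=(M2−M1)/(6·2)=-433/2712, b=Δ1−h1·(2M1+M2)/6=499/678
seg 2: a=-1, c=M2/2=-29/113, d=(M3−M2)/(6·3)=-59/1017, b=Δ2−h2·(2M2+M3)/6=551/339
seg 3: a=0, c=M3/2=-88/113, d=(M4−M3)/(6·1)=88/339, b=Δ3−h3·(2M3+M4)/6=-502/339
t_q=7/2 → seg 1, τ=1/2; S=-4+499/678·τ+317/452·τ²+-433/2712·τ³=-25143/7232

  seg 0: a=-2 b=-1855/1356 c=0 d=317/4068
  seg 1: a=-4 b=499/678 c=317/452 d=-433/2712
  seg 2: a=-1 b=551/339 c=-29/113 d=-59/1017
  seg 3: a=0 b=-502/339 c=-88/113 d=88/339
S(7/2) = -25143/7232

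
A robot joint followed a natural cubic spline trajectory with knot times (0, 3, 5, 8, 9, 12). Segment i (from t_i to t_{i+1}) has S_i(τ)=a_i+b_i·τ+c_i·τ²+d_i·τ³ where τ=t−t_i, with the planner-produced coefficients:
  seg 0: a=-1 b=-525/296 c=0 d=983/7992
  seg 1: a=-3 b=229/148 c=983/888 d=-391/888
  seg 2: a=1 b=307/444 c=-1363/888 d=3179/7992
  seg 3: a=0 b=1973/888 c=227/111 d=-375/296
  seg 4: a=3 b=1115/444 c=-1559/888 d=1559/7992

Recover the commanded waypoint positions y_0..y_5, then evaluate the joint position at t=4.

y_0 = S_0(0) = a_0 = -1
y_1 = S_1(0) = a_1 = -3
y_2 = S_2(0) = a_2 = 1
y_3 = S_3(0) = a_3 = 0
y_4 = S_4(0) = a_4 = 3
y_5 = S_4(3) = 0
t_q=4 is in segment 1 (τ=1); S_1(τ)=-349/444

y_0=-1 y_1=-3 y_2=1 y_3=0 y_4=3 y_5=0
S(4) = -349/444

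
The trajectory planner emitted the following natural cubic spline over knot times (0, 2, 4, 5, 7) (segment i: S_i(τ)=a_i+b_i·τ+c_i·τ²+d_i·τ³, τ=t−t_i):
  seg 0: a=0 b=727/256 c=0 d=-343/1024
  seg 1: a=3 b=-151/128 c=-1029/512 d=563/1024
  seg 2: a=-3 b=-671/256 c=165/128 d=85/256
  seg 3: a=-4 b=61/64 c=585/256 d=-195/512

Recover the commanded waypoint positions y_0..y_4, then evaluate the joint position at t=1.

y_0=0 y_1=3 y_2=-3 y_3=-4 y_4=4
S(1) = 2565/1024

y_0 = S_0(0) = a_0 = 0
y_1 = S_1(0) = a_1 = 3
y_2 = S_2(0) = a_2 = -3
y_3 = S_3(0) = a_3 = -4
y_4 = S_3(2) = 4
t_q=1 is in segment 0 (τ=1); S_0(τ)=2565/1024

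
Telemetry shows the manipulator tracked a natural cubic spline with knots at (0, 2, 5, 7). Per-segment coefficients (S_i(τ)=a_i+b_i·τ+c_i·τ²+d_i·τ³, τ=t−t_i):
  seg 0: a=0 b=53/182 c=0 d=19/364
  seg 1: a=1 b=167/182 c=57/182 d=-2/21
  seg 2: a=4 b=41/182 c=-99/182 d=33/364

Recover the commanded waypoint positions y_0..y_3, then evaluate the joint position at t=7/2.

y_0=0 y_1=1 y_2=4 y_3=3
S(7/2) = 287/104

y_0 = S_0(0) = a_0 = 0
y_1 = S_1(0) = a_1 = 1
y_2 = S_2(0) = a_2 = 4
y_3 = S_2(2) = 3
t_q=7/2 is in segment 1 (τ=3/2); S_1(τ)=287/104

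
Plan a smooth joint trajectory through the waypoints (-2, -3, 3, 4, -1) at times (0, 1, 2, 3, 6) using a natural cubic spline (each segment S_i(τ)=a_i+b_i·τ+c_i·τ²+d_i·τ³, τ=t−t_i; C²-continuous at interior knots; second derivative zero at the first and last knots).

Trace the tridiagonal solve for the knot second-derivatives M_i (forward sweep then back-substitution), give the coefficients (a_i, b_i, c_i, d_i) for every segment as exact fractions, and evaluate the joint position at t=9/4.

Δ: Δ0=-1, Δ1=6, Δ2=1, Δ3=-5/3
row 1: diag=4, rhs=42; c'=1/4, d'=21/2
row 2: denom=4−1·1/4=15/4; d'=(-30−1·21/2)/(15/4)=-54/5
row 3: denom=8−1·4/15=116/15; d'=(-16−1·-54/5)/(116/15)=-39/58
back: M3=-39/58
back: M2=-54/5−4/15·-39/58=-308/29
back: M1=21/2−1/4·-308/29=763/58
M: M0=0, M1=763/58, M2=-308/29, M3=-39/58, M4=0
seg 0: a=-2, c=M0/2=0, d=(M1−M0)/(6·1)=763/348, b=Δ0−h0·(2M0+M1)/6=-1111/348
seg 1: a=-3, c=M1/2=763/116, d=(M2−M1)/(6·1)=-1379/348, b=Δ1−h1·(2M1+M2)/6=589/174
seg 2: a=3, c=M2/2=-154/29, d=(M3−M2)/(6·1)=577/348, b=Δ2−h2·(2M2+M3)/6=1619/348
seg 3: a=4, c=M3/2=-39/116, d=(M4−M3)/(6·3)=13/348, b=Δ3−h3·(2M3+M4)/6=-173/174
t_q=9/4 → seg 2, τ=1/4; S=3+1619/348·τ+-154/29·τ²+577/348·τ³=28635/7424

  seg 0: a=-2 b=-1111/348 c=0 d=763/348
  seg 1: a=-3 b=589/174 c=763/116 d=-1379/348
  seg 2: a=3 b=1619/348 c=-154/29 d=577/348
  seg 3: a=4 b=-173/174 c=-39/116 d=13/348
S(9/4) = 28635/7424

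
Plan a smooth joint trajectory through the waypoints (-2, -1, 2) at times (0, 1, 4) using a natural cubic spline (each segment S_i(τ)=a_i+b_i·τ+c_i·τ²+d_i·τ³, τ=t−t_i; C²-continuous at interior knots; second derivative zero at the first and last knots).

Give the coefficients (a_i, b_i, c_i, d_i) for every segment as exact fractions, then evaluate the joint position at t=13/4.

  seg 0: a=-2 b=1 c=0 d=0
  seg 1: a=-1 b=1 c=0 d=0
S(13/4) = 5/4

Δ: Δ0=1, Δ1=1
row 1: diag=8, rhs=0; c'=3/8, d'=0
back: M1=0
M: M0=0, M1=0, M2=0
seg 0: a=-2, c=M0/2=0, d=(M1−M0)/(6·1)=0, b=Δ0−h0·(2M0+M1)/6=1
seg 1: a=-1, c=M1/2=0, d=(M2−M1)/(6·3)=0, b=Δ1−h1·(2M1+M2)/6=1
t_q=13/4 → seg 1, τ=9/4; S=-1+1·τ+0·τ²+0·τ³=5/4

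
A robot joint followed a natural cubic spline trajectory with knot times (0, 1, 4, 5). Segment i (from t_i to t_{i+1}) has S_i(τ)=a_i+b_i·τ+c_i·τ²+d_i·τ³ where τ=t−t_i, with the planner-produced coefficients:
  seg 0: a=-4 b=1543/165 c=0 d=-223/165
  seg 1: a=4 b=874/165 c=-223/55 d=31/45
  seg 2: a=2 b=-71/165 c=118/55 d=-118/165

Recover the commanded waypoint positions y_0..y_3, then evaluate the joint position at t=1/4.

y_0 = S_0(0) = a_0 = -4
y_1 = S_1(0) = a_1 = 4
y_2 = S_2(0) = a_2 = 2
y_3 = S_2(1) = 3
t_q=1/4 is in segment 0 (τ=1/4); S_0(τ)=-1185/704

y_0=-4 y_1=4 y_2=2 y_3=3
S(1/4) = -1185/704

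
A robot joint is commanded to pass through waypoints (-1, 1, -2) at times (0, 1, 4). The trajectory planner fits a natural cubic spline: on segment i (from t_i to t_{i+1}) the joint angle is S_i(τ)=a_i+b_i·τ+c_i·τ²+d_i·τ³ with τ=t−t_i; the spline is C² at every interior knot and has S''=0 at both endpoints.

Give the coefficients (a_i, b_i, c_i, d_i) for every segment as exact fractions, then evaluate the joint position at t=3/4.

Δ: Δ0=2, Δ1=-1
row 1: diag=8, rhs=-18; c'=3/8, d'=-9/4
back: M1=-9/4
M: M0=0, M1=-9/4, M2=0
seg 0: a=-1, c=M0/2=0, d=(M1−M0)/(6·1)=-3/8, b=Δ0−h0·(2M0+M1)/6=19/8
seg 1: a=1, c=M1/2=-9/8, d=(M2−M1)/(6·3)=1/8, b=Δ1−h1·(2M1+M2)/6=5/4
t_q=3/4 → seg 0, τ=3/4; S=-1+19/8·τ+0·τ²+-3/8·τ³=319/512

  seg 0: a=-1 b=19/8 c=0 d=-3/8
  seg 1: a=1 b=5/4 c=-9/8 d=1/8
S(3/4) = 319/512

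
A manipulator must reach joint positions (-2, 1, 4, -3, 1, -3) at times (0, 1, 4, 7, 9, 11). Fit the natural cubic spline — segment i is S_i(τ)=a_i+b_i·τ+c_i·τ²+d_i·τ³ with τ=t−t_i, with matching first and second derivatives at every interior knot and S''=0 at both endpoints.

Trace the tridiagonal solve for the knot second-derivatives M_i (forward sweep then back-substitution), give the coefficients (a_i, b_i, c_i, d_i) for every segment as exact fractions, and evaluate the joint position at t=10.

Δ: Δ0=3, Δ1=1, Δ2=-7/3, Δ3=2, Δ4=-2
row 1: diag=8, rhs=-12; c'=3/8, d'=-3/2
row 2: denom=12−3·3/8=87/8; d'=(-20−3·-3/2)/(87/8)=-124/87
row 3: denom=10−3·8/29=266/29; d'=(26−3·-124/87)/(266/29)=439/133
row 4: denom=8−2·29/133=1006/133; d'=(-24−2·439/133)/(1006/133)=-2035/503
back: M4=-2035/503
back: M3=439/133−29/133·-2035/503=2104/503
back: M2=-124/87−8/29·2104/503=-3892/1509
back: M1=-3/2−3/8·-3892/1509=-268/503
M: M0=0, M1=-268/503, M2=-3892/1509, M3=2104/503, M4=-2035/503, M5=0
seg 0: a=-2, c=M0/2=0, d=(M1−M0)/(6·1)=-134/1509, b=Δ0−h0·(2M0+M1)/6=4661/1509
seg 1: a=1, c=M1/2=-134/503, d=(M2−M1)/(6·3)=-1544/13581, b=Δ1−h1·(2M1+M2)/6=4259/1509
seg 2: a=4, c=M2/2=-1946/1509, d=(M3−M2)/(6·3)=5102/13581, b=Δ2−h2·(2M2+M3)/6=-2785/1509
seg 3: a=-3, c=M3/2=1052/503, d=(M4−M3)/(6·2)=-4139/6036, b=Δ3−h3·(2M3+M4)/6=845/1509
seg 4: a=1, c=M4/2=-2035/1006, d=(M5−M4)/(6·2)=2035/6036, b=Δ4−h4·(2M4+M5)/6=1052/1509
t_q=10 → seg 4, τ=1; S=1+1052/1509·τ+-2035/1006·τ²+2035/6036·τ³=23/2012

  seg 0: a=-2 b=4661/1509 c=0 d=-134/1509
  seg 1: a=1 b=4259/1509 c=-134/503 d=-1544/13581
  seg 2: a=4 b=-2785/1509 c=-1946/1509 d=5102/13581
  seg 3: a=-3 b=845/1509 c=1052/503 d=-4139/6036
  seg 4: a=1 b=1052/1509 c=-2035/1006 d=2035/6036
S(10) = 23/2012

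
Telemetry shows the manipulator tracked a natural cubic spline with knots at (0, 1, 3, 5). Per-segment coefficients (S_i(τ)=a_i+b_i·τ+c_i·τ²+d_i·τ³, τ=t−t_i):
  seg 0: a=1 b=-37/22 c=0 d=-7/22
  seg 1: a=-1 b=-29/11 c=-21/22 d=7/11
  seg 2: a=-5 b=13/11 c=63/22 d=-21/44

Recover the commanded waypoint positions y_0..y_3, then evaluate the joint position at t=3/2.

y_0=1 y_1=-1 y_2=-5 y_3=5
S(3/2) = -109/44

y_0 = S_0(0) = a_0 = 1
y_1 = S_1(0) = a_1 = -1
y_2 = S_2(0) = a_2 = -5
y_3 = S_2(2) = 5
t_q=3/2 is in segment 1 (τ=1/2); S_1(τ)=-109/44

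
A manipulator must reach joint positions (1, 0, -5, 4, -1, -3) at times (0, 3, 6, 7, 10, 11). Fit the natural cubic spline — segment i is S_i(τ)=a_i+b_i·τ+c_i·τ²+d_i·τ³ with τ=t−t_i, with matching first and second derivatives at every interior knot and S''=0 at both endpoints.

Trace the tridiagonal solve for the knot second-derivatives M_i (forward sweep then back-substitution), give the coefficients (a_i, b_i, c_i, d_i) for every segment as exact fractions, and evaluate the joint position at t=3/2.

  seg 0: a=1 b=2068/1563 c=0 d=-863/4689
  seg 1: a=0 b=-5699/1563 c=-863/521 d=10861/14067
  seg 2: a=-5 b=11350/1563 c=8272/1563 d=-5555/1563
  seg 3: a=4 b=3743/521 c=-8393/1563 d=11345/14067
  seg 4: a=-1 b=-1698/521 c=984/521 d=-328/521
S(3/2) = 9851/4168

Δ: Δ0=-1/3, Δ1=-5/3, Δ2=9, Δ3=-5/3, Δ4=-2
row 1: diag=12, rhs=-8; c'=1/4, d'=-2/3
row 2: denom=8−3·1/4=29/4; d'=(64−3·-2/3)/(29/4)=264/29
row 3: denom=8−1·4/29=228/29; d'=(-64−1·264/29)/(228/29)=-530/57
row 4: denom=8−3·29/76=521/76; d'=(-2−3·-530/57)/(521/76)=1968/521
back: M4=1968/521
back: M3=-530/57−29/76·1968/521=-16786/1563
back: M2=264/29−4/29·-16786/1563=16544/1563
back: M1=-2/3−1/4·16544/1563=-1726/521
M: M0=0, M1=-1726/521, M2=16544/1563, M3=-16786/1563, M4=1968/521, M5=0
seg 0: a=1, c=M0/2=0, d=(M1−M0)/(6·3)=-863/4689, b=Δ0−h0·(2M0+M1)/6=2068/1563
seg 1: a=0, c=M1/2=-863/521, d=(M2−M1)/(6·3)=10861/14067, b=Δ1−h1·(2M1+M2)/6=-5699/1563
seg 2: a=-5, c=M2/2=8272/1563, d=(M3−M2)/(6·1)=-5555/1563, b=Δ2−h2·(2M2+M3)/6=11350/1563
seg 3: a=4, c=M3/2=-8393/1563, d=(M4−M3)/(6·3)=11345/14067, b=Δ3−h3·(2M3+M4)/6=3743/521
seg 4: a=-1, c=M4/2=984/521, d=(M5−M4)/(6·1)=-328/521, b=Δ4−h4·(2M4+M5)/6=-1698/521
t_q=3/2 → seg 0, τ=3/2; S=1+2068/1563·τ+0·τ²+-863/4689·τ³=9851/4168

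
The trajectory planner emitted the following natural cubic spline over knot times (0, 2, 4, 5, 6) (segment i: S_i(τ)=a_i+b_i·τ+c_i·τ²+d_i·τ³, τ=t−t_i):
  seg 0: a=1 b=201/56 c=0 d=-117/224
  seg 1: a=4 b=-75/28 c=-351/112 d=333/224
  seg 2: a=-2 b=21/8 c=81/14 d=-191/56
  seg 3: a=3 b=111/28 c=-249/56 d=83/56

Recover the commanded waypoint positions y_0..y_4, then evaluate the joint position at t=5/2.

y_0 = S_0(0) = a_0 = 1
y_1 = S_1(0) = a_1 = 4
y_2 = S_2(0) = a_2 = -2
y_3 = S_3(0) = a_3 = 3
y_4 = S_3(1) = 4
t_q=5/2 is in segment 1 (τ=1/2); S_1(τ)=3697/1792

y_0=1 y_1=4 y_2=-2 y_3=3 y_4=4
S(5/2) = 3697/1792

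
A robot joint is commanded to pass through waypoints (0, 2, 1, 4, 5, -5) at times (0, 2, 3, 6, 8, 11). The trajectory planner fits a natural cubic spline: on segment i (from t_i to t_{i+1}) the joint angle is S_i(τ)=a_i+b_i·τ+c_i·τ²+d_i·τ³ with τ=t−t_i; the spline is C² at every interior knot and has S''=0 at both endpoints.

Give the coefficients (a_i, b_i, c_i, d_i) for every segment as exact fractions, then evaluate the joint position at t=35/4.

Δ: Δ0=1, Δ1=-1, Δ2=1, Δ3=1/2, Δ4=-10/3
row 1: diag=6, rhs=-12; c'=1/6, d'=-2
row 2: denom=8−1·1/6=47/6; d'=(12−1·-2)/(47/6)=84/47
row 3: denom=10−3·18/47=416/47; d'=(-3−3·84/47)/(416/47)=-393/416
row 4: denom=10−2·47/208=993/104; d'=(-23−2·-393/416)/(993/104)=-4391/1986
back: M4=-4391/1986
back: M3=-393/416−47/208·-4391/1986=-442/993
back: M2=84/47−18/47·-442/993=648/331
back: M1=-2−1/6·648/331=-770/331
M: M0=0, M1=-770/331, M2=648/331, M3=-442/993, M4=-4391/1986, M5=0
seg 0: a=0, c=M0/2=0, d=(M1−M0)/(6·2)=-385/1986, b=Δ0−h0·(2M0+M1)/6=1763/993
seg 1: a=2, c=M1/2=-385/331, d=(M2−M1)/(6·1)=709/993, b=Δ1−h1·(2M1+M2)/6=-547/993
seg 2: a=1, c=M2/2=324/331, d=(M3−M2)/(6·3)=-1193/8937, b=Δ2−h2·(2M2+M3)/6=-730/993
seg 3: a=4, c=M3/2=-221/993, d=(M4−M3)/(6·2)=-1169/7944, b=Δ3−h3·(2M3+M4)/6=1523/993
seg 4: a=5, c=M4/2=-4391/3972, d=(M5−M4)/(6·3)=4391/35748, b=Δ4−h4·(2M4+M5)/6=-743/662
t_q=35/4 → seg 4, τ=3/4; S=5+-743/662·τ+-4391/3972·τ²+4391/35748·τ³=304051/84736

  seg 0: a=0 b=1763/993 c=0 d=-385/1986
  seg 1: a=2 b=-547/993 c=-385/331 d=709/993
  seg 2: a=1 b=-730/993 c=324/331 d=-1193/8937
  seg 3: a=4 b=1523/993 c=-221/993 d=-1169/7944
  seg 4: a=5 b=-743/662 c=-4391/3972 d=4391/35748
S(35/4) = 304051/84736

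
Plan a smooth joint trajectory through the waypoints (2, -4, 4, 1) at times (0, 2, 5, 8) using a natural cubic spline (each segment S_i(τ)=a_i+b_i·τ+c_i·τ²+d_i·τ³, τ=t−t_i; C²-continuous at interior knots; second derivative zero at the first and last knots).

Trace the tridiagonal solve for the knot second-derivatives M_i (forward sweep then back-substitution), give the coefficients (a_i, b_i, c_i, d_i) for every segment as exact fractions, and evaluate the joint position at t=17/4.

  seg 0: a=2 b=-491/111 c=0 d=79/222
  seg 1: a=-4 b=-17/111 c=79/37 d=-398/999
  seg 2: a=4 b=211/111 c=-161/111 d=161/999
S(17/4) = 2281/1184

Δ: Δ0=-3, Δ1=8/3, Δ2=-1
row 1: diag=10, rhs=34; c'=3/10, d'=17/5
row 2: denom=12−3·3/10=111/10; d'=(-22−3·17/5)/(111/10)=-322/111
back: M2=-322/111
back: M1=17/5−3/10·-322/111=158/37
M: M0=0, M1=158/37, M2=-322/111, M3=0
seg 0: a=2, c=M0/2=0, d=(M1−M0)/(6·2)=79/222, b=Δ0−h0·(2M0+M1)/6=-491/111
seg 1: a=-4, c=M1/2=79/37, d=(M2−M1)/(6·3)=-398/999, b=Δ1−h1·(2M1+M2)/6=-17/111
seg 2: a=4, c=M2/2=-161/111, d=(M3−M2)/(6·3)=161/999, b=Δ2−h2·(2M2+M3)/6=211/111
t_q=17/4 → seg 1, τ=9/4; S=-4+-17/111·τ+79/37·τ²+-398/999·τ³=2281/1184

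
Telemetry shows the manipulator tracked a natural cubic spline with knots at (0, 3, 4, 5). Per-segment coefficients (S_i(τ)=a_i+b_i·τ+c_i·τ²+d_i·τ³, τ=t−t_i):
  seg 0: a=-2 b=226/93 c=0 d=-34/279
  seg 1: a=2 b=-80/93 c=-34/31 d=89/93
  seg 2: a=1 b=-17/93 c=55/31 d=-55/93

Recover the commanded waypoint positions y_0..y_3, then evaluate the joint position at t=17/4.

y_0=-2 y_1=2 y_2=1 y_3=2
S(17/4) = 2095/1984

y_0 = S_0(0) = a_0 = -2
y_1 = S_1(0) = a_1 = 2
y_2 = S_2(0) = a_2 = 1
y_3 = S_2(1) = 2
t_q=17/4 is in segment 2 (τ=1/4); S_2(τ)=2095/1984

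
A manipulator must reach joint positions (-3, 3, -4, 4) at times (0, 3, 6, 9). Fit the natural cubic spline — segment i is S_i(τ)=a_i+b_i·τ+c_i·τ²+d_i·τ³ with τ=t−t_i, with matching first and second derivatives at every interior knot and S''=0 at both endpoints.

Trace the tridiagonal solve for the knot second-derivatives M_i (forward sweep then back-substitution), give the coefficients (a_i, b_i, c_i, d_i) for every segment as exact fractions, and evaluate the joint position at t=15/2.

  seg 0: a=-3 b=157/45 c=0 d=-67/405
  seg 1: a=3 b=-44/45 c=-67/45 d=28/81
  seg 2: a=-4 b=-26/45 c=73/45 d=-73/405
S(15/2) = -73/40

Δ: Δ0=2, Δ1=-7/3, Δ2=8/3
row 1: diag=12, rhs=-26; c'=1/4, d'=-13/6
row 2: denom=12−3·1/4=45/4; d'=(30−3·-13/6)/(45/4)=146/45
back: M2=146/45
back: M1=-13/6−1/4·146/45=-134/45
M: M0=0, M1=-134/45, M2=146/45, M3=0
seg 0: a=-3, c=M0/2=0, d=(M1−M0)/(6·3)=-67/405, b=Δ0−h0·(2M0+M1)/6=157/45
seg 1: a=3, c=M1/2=-67/45, d=(M2−M1)/(6·3)=28/81, b=Δ1−h1·(2M1+M2)/6=-44/45
seg 2: a=-4, c=M2/2=73/45, d=(M3−M2)/(6·3)=-73/405, b=Δ2−h2·(2M2+M3)/6=-26/45
t_q=15/2 → seg 2, τ=3/2; S=-4+-26/45·τ+73/45·τ²+-73/405·τ³=-73/40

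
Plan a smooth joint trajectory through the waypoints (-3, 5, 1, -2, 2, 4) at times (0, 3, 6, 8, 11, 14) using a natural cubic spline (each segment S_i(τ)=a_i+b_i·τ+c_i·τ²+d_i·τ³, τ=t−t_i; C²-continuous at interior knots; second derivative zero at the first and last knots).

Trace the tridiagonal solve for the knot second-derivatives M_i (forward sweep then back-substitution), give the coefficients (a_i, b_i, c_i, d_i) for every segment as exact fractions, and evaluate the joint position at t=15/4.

Δ: Δ0=8/3, Δ1=-4/3, Δ2=-3/2, Δ3=4/3, Δ4=2/3
row 1: diag=12, rhs=-24; c'=1/4, d'=-2
row 2: denom=10−3·1/4=37/4; d'=(-1−3·-2)/(37/4)=20/37
row 3: denom=10−2·8/37=354/37; d'=(17−2·20/37)/(354/37)=589/354
row 4: denom=12−3·37/118=1305/118; d'=(-4−3·589/354)/(1305/118)=-1061/1305
back: M4=-1061/1305
back: M3=589/354−37/118·-1061/1305=2504/1305
back: M2=20/37−8/37·2504/1305=164/1305
back: M1=-2−1/4·164/1305=-2651/1305
M: M0=0, M1=-2651/1305, M2=164/1305, M3=2504/1305, M4=-1061/1305, M5=0
seg 0: a=-3, c=M0/2=0, d=(M1−M0)/(6·3)=-2651/23490, b=Δ0−h0·(2M0+M1)/6=9611/2610
seg 1: a=5, c=M1/2=-2651/2610, d=(M2−M1)/(6·3)=563/4698, b=Δ1−h1·(2M1+M2)/6=829/1305
seg 2: a=1, c=M2/2=82/1305, d=(M3−M2)/(6·2)=13/87, b=Δ2−h2·(2M2+M3)/6=-5803/2610
seg 3: a=-2, c=M3/2=1252/1305, d=(M4−M3)/(6·3)=-713/4698, b=Δ3−h3·(2M3+M4)/6=-467/2610
seg 4: a=2, c=M4/2=-1061/2610, d=(M5−M4)/(6·3)=1061/23490, b=Δ4−h4·(2M4+M5)/6=1931/1305
t_q=15/4 → seg 1, τ=3/4; S=5+829/1305·τ+-2651/2610·τ²+563/4698·τ³=91977/18560

  seg 0: a=-3 b=9611/2610 c=0 d=-2651/23490
  seg 1: a=5 b=829/1305 c=-2651/2610 d=563/4698
  seg 2: a=1 b=-5803/2610 c=82/1305 d=13/87
  seg 3: a=-2 b=-467/2610 c=1252/1305 d=-713/4698
  seg 4: a=2 b=1931/1305 c=-1061/2610 d=1061/23490
S(15/4) = 91977/18560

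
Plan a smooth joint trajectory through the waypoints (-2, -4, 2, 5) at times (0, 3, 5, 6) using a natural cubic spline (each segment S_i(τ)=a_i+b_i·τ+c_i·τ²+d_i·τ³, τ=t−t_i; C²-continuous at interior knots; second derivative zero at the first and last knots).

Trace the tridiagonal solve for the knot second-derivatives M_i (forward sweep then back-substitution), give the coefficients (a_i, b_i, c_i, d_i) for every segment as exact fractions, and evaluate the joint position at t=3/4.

  seg 0: a=-2 b=-155/84 c=0 d=11/84
  seg 1: a=-4 b=71/42 c=33/28 d=-11/42
  seg 2: a=2 b=137/42 c=-11/28 d=11/84
S(3/4) = -5965/1792

Δ: Δ0=-2/3, Δ1=3, Δ2=3
row 1: diag=10, rhs=22; c'=1/5, d'=11/5
row 2: denom=6−2·1/5=28/5; d'=(0−2·11/5)/(28/5)=-11/14
back: M2=-11/14
back: M1=11/5−1/5·-11/14=33/14
M: M0=0, M1=33/14, M2=-11/14, M3=0
seg 0: a=-2, c=M0/2=0, d=(M1−M0)/(6·3)=11/84, b=Δ0−h0·(2M0+M1)/6=-155/84
seg 1: a=-4, c=M1/2=33/28, d=(M2−M1)/(6·2)=-11/42, b=Δ1−h1·(2M1+M2)/6=71/42
seg 2: a=2, c=M2/2=-11/28, d=(M3−M2)/(6·1)=11/84, b=Δ2−h2·(2M2+M3)/6=137/42
t_q=3/4 → seg 0, τ=3/4; S=-2+-155/84·τ+0·τ²+11/84·τ³=-5965/1792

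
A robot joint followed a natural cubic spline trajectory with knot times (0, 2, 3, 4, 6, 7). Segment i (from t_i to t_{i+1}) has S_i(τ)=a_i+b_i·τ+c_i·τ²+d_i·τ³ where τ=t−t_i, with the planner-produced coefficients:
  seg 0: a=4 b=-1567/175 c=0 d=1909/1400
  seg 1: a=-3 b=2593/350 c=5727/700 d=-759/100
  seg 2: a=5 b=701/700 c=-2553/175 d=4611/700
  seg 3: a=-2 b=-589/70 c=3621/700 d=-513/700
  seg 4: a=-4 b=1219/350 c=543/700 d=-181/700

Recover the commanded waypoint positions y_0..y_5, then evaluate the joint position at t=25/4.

y_0 = S_0(0) = a_0 = 4
y_1 = S_1(0) = a_1 = -3
y_2 = S_2(0) = a_2 = 5
y_3 = S_3(0) = a_3 = -2
y_4 = S_4(0) = a_4 = -4
y_5 = S_4(1) = 0
t_q=25/4 is in segment 4 (τ=1/4); S_4(τ)=-19743/6400

y_0=4 y_1=-3 y_2=5 y_3=-2 y_4=-4 y_5=0
S(25/4) = -19743/6400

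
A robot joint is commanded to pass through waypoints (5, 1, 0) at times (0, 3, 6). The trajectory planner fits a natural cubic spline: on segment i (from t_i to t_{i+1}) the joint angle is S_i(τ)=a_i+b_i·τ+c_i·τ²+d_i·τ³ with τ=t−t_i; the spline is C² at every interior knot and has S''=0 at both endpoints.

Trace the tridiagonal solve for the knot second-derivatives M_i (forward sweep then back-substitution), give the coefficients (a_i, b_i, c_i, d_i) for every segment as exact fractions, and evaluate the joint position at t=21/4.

  seg 0: a=5 b=-19/12 c=0 d=1/36
  seg 1: a=1 b=-5/6 c=1/4 d=-1/36
S(21/4) = 19/256

Δ: Δ0=-4/3, Δ1=-1/3
row 1: diag=12, rhs=6; c'=1/4, d'=1/2
back: M1=1/2
M: M0=0, M1=1/2, M2=0
seg 0: a=5, c=M0/2=0, d=(M1−M0)/(6·3)=1/36, b=Δ0−h0·(2M0+M1)/6=-19/12
seg 1: a=1, c=M1/2=1/4, d=(M2−M1)/(6·3)=-1/36, b=Δ1−h1·(2M1+M2)/6=-5/6
t_q=21/4 → seg 1, τ=9/4; S=1+-5/6·τ+1/4·τ²+-1/36·τ³=19/256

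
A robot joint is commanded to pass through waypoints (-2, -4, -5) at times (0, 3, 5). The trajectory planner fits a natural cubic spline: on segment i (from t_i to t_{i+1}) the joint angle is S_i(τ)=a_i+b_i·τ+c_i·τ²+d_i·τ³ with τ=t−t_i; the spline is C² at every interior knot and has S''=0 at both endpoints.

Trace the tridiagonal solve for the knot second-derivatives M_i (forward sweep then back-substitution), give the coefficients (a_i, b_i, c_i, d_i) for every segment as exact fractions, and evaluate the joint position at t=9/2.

  seg 0: a=-2 b=-43/60 c=0 d=1/180
  seg 1: a=-4 b=-17/30 c=1/20 d=-1/120
S(9/2) = -305/64

Δ: Δ0=-2/3, Δ1=-1/2
row 1: diag=10, rhs=1; c'=1/5, d'=1/10
back: M1=1/10
M: M0=0, M1=1/10, M2=0
seg 0: a=-2, c=M0/2=0, d=(M1−M0)/(6·3)=1/180, b=Δ0−h0·(2M0+M1)/6=-43/60
seg 1: a=-4, c=M1/2=1/20, d=(M2−M1)/(6·2)=-1/120, b=Δ1−h1·(2M1+M2)/6=-17/30
t_q=9/2 → seg 1, τ=3/2; S=-4+-17/30·τ+1/20·τ²+-1/120·τ³=-305/64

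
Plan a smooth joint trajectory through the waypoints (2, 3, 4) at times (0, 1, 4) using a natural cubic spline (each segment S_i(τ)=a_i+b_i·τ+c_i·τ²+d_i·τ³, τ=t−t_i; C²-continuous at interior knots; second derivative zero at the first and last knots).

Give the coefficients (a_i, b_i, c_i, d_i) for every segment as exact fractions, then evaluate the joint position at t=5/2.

Δ: Δ0=1, Δ1=1/3
row 1: diag=8, rhs=-4; c'=3/8, d'=-1/2
back: M1=-1/2
M: M0=0, M1=-1/2, M2=0
seg 0: a=2, c=M0/2=0, d=(M1−M0)/(6·1)=-1/12, b=Δ0−h0·(2M0+M1)/6=13/12
seg 1: a=3, c=M1/2=-1/4, d=(M2−M1)/(6·3)=1/36, b=Δ1−h1·(2M1+M2)/6=5/6
t_q=5/2 → seg 1, τ=3/2; S=3+5/6·τ+-1/4·τ²+1/36·τ³=121/32

  seg 0: a=2 b=13/12 c=0 d=-1/12
  seg 1: a=3 b=5/6 c=-1/4 d=1/36
S(5/2) = 121/32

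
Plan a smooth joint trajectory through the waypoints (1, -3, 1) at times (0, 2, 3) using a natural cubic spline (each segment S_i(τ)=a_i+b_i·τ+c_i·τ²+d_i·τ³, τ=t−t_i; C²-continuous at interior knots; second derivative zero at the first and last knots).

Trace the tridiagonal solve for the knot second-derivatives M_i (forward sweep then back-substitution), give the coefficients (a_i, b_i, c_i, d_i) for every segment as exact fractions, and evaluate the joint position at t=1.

  seg 0: a=1 b=-4 c=0 d=1/2
  seg 1: a=-3 b=2 c=3 d=-1
S(1) = -5/2

Δ: Δ0=-2, Δ1=4
row 1: diag=6, rhs=36; c'=1/6, d'=6
back: M1=6
M: M0=0, M1=6, M2=0
seg 0: a=1, c=M0/2=0, d=(M1−M0)/(6·2)=1/2, b=Δ0−h0·(2M0+M1)/6=-4
seg 1: a=-3, c=M1/2=3, d=(M2−M1)/(6·1)=-1, b=Δ1−h1·(2M1+M2)/6=2
t_q=1 → seg 0, τ=1; S=1+-4·τ+0·τ²+1/2·τ³=-5/2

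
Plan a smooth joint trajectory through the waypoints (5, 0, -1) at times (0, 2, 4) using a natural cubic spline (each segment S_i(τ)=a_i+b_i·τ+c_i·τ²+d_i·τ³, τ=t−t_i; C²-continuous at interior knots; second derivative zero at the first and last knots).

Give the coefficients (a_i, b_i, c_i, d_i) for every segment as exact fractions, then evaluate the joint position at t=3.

Δ: Δ0=-5/2, Δ1=-1/2
row 1: diag=8, rhs=12; c'=1/4, d'=3/2
back: M1=3/2
M: M0=0, M1=3/2, M2=0
seg 0: a=5, c=M0/2=0, d=(M1−M0)/(6·2)=1/8, b=Δ0−h0·(2M0+M1)/6=-3
seg 1: a=0, c=M1/2=3/4, d=(M2−M1)/(6·2)=-1/8, b=Δ1−h1·(2M1+M2)/6=-3/2
t_q=3 → seg 1, τ=1; S=0+-3/2·τ+3/4·τ²+-1/8·τ³=-7/8

  seg 0: a=5 b=-3 c=0 d=1/8
  seg 1: a=0 b=-3/2 c=3/4 d=-1/8
S(3) = -7/8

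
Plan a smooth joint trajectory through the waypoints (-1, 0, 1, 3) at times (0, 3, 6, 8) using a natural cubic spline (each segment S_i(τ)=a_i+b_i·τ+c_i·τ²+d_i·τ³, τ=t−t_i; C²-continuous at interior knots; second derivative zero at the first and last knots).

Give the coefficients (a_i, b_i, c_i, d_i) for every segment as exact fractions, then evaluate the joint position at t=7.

Δ: Δ0=1/3, Δ1=1/3, Δ2=1
row 1: diag=12, rhs=0; c'=1/4, d'=0
row 2: denom=10−3·1/4=37/4; d'=(4−3·0)/(37/4)=16/37
back: M2=16/37
back: M1=0−1/4·16/37=-4/37
M: M0=0, M1=-4/37, M2=16/37, M3=0
seg 0: a=-1, c=M0/2=0, d=(M1−M0)/(6·3)=-2/333, b=Δ0−h0·(2M0+M1)/6=43/111
seg 1: a=0, c=M1/2=-2/37, d=(M2−M1)/(6·3)=10/333, b=Δ1−h1·(2M1+M2)/6=25/111
seg 2: a=1, c=M2/2=8/37, d=(M3−M2)/(6·2)=-4/111, b=Δ2−h2·(2M2+M3)/6=79/111
t_q=7 → seg 2, τ=1; S=1+79/111·τ+8/37·τ²+-4/111·τ³=70/37

  seg 0: a=-1 b=43/111 c=0 d=-2/333
  seg 1: a=0 b=25/111 c=-2/37 d=10/333
  seg 2: a=1 b=79/111 c=8/37 d=-4/111
S(7) = 70/37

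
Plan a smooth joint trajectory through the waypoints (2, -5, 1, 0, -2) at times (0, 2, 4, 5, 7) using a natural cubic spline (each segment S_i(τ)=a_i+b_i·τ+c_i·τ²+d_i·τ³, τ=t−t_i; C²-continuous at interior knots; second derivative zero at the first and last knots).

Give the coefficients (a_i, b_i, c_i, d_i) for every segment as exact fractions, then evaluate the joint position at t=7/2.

Δ: Δ0=-7/2, Δ1=3, Δ2=-1, Δ3=-1
row 1: diag=8, rhs=39; c'=1/4, d'=39/8
row 2: denom=6−2·1/4=11/2; d'=(-24−2·39/8)/(11/2)=-135/22
row 3: denom=6−1·2/11=64/11; d'=(0−1·-135/22)/(64/11)=135/128
back: M3=135/128
back: M2=-135/22−2/11·135/128=-405/64
back: M1=39/8−1/4·-405/64=1653/256
M: M0=0, M1=1653/256, M2=-405/64, M3=135/128, M4=0
seg 0: a=2, c=M0/2=0, d=(M1−M0)/(6·2)=551/1024, b=Δ0−h0·(2M0+M1)/6=-1447/256
seg 1: a=-5, c=M1/2=1653/512, d=(M2−M1)/(6·2)=-1091/1024, b=Δ1−h1·(2M1+M2)/6=103/128
seg 2: a=1, c=M2/2=-405/128, d=(M3−M2)/(6·1)=315/256, b=Δ2−h2·(2M2+M3)/6=239/256
seg 3: a=0, c=M3/2=135/256, d=(M4−M3)/(6·2)=-45/512, b=Δ3−h3·(2M3+M4)/6=-109/64
t_q=7/2 → seg 1, τ=3/2; S=-5+103/128·τ+1653/512·τ²+-1091/1024·τ³=-1021/8192

  seg 0: a=2 b=-1447/256 c=0 d=551/1024
  seg 1: a=-5 b=103/128 c=1653/512 d=-1091/1024
  seg 2: a=1 b=239/256 c=-405/128 d=315/256
  seg 3: a=0 b=-109/64 c=135/256 d=-45/512
S(7/2) = -1021/8192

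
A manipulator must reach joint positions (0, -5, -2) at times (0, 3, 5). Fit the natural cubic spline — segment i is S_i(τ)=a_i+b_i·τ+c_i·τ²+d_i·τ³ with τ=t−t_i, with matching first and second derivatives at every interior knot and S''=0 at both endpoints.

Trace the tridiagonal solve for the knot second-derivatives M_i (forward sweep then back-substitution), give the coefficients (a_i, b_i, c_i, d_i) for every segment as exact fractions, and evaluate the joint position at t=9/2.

Δ: Δ0=-5/3, Δ1=3/2
row 1: diag=10, rhs=19; c'=1/5, d'=19/10
back: M1=19/10
M: M0=0, M1=19/10, M2=0
seg 0: a=0, c=M0/2=0, d=(M1−M0)/(6·3)=19/180, b=Δ0−h0·(2M0+M1)/6=-157/60
seg 1: a=-5, c=M1/2=19/20, d=(M2−M1)/(6·2)=-19/120, b=Δ1−h1·(2M1+M2)/6=7/30
t_q=9/2 → seg 1, τ=3/2; S=-5+7/30·τ+19/20·τ²+-19/120·τ³=-195/64

  seg 0: a=0 b=-157/60 c=0 d=19/180
  seg 1: a=-5 b=7/30 c=19/20 d=-19/120
S(9/2) = -195/64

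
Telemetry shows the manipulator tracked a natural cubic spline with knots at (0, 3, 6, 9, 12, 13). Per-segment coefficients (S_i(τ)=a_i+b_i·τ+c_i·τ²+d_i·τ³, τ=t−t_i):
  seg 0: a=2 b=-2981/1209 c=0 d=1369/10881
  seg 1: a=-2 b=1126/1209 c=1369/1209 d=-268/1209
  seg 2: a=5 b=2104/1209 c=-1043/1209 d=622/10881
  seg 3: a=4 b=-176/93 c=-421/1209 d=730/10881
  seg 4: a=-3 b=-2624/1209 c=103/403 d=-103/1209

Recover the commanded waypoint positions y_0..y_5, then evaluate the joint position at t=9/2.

y_0=2 y_1=-2 y_2=5 y_3=4 y_4=-3 y_5=-5
S(9/2) = 1929/1612

y_0 = S_0(0) = a_0 = 2
y_1 = S_1(0) = a_1 = -2
y_2 = S_2(0) = a_2 = 5
y_3 = S_3(0) = a_3 = 4
y_4 = S_4(0) = a_4 = -3
y_5 = S_4(1) = -5
t_q=9/2 is in segment 1 (τ=3/2); S_1(τ)=1929/1612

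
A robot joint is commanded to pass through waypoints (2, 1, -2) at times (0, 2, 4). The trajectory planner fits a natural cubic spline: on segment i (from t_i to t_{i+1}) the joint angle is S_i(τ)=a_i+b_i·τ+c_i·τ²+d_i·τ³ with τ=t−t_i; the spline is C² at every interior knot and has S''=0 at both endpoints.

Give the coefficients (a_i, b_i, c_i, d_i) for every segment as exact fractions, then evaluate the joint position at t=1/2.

Δ: Δ0=-1/2, Δ1=-3/2
row 1: diag=8, rhs=-6; c'=1/4, d'=-3/4
back: M1=-3/4
M: M0=0, M1=-3/4, M2=0
seg 0: a=2, c=M0/2=0, d=(M1−M0)/(6·2)=-1/16, b=Δ0−h0·(2M0+M1)/6=-1/4
seg 1: a=1, c=M1/2=-3/8, d=(M2−M1)/(6·2)=1/16, b=Δ1−h1·(2M1+M2)/6=-1
t_q=1/2 → seg 0, τ=1/2; S=2+-1/4·τ+0·τ²+-1/16·τ³=239/128

  seg 0: a=2 b=-1/4 c=0 d=-1/16
  seg 1: a=1 b=-1 c=-3/8 d=1/16
S(1/2) = 239/128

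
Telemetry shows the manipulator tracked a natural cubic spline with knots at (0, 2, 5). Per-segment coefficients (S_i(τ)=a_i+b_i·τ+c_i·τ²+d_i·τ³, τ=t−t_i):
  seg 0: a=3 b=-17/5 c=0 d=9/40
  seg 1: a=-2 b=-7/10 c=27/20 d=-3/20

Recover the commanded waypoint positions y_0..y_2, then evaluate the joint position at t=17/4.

y_0=3 y_1=-2 y_2=4
S(17/4) = 397/256

y_0 = S_0(0) = a_0 = 3
y_1 = S_1(0) = a_1 = -2
y_2 = S_1(3) = 4
t_q=17/4 is in segment 1 (τ=9/4); S_1(τ)=397/256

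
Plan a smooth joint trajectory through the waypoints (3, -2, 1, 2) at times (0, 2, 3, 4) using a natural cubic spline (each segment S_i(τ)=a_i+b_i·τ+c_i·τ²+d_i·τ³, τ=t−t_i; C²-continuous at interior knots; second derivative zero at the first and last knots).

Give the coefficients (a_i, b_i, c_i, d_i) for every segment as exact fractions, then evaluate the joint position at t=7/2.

Δ: Δ0=-5/2, Δ1=3, Δ2=1
row 1: diag=6, rhs=33; c'=1/6, d'=11/2
row 2: denom=4−1·1/6=23/6; d'=(-12−1·11/2)/(23/6)=-105/23
back: M2=-105/23
back: M1=11/2−1/6·-105/23=144/23
M: M0=0, M1=144/23, M2=-105/23, M3=0
seg 0: a=3, c=M0/2=0, d=(M1−M0)/(6·2)=12/23, b=Δ0−h0·(2M0+M1)/6=-211/46
seg 1: a=-2, c=M1/2=72/23, d=(M2−M1)/(6·1)=-83/46, b=Δ1−h1·(2M1+M2)/6=77/46
seg 2: a=1, c=M2/2=-105/46, d=(M3−M2)/(6·1)=35/46, b=Δ2−h2·(2M2+M3)/6=58/23
t_q=7/2 → seg 2, τ=1/2; S=1+58/23·τ+-105/46·τ²+35/46·τ³=657/368

  seg 0: a=3 b=-211/46 c=0 d=12/23
  seg 1: a=-2 b=77/46 c=72/23 d=-83/46
  seg 2: a=1 b=58/23 c=-105/46 d=35/46
S(7/2) = 657/368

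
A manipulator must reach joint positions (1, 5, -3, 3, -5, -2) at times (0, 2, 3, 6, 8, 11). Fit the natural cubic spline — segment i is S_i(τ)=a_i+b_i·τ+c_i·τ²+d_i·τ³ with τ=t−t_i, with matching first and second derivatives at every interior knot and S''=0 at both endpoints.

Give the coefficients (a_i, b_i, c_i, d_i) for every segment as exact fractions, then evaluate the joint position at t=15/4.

  seg 0: a=1 b=1987/331 c=0 d=-1325/1324
  seg 1: a=5 b=-1988/331 c=-3975/662 d=2655/662
  seg 2: a=-3 b=-3961/662 c=1995/331 d=-6685/5958
  seg 3: a=3 b=-38/331 c=-2695/662 d=1409/1324
  seg 4: a=-5 b=-1201/331 c=766/331 d=-766/2979
S(15/4) = -193647/42368

Δ: Δ0=2, Δ1=-8, Δ2=2, Δ3=-4, Δ4=1
row 1: diag=6, rhs=-60; c'=1/6, d'=-10
row 2: denom=8−1·1/6=47/6; d'=(60−1·-10)/(47/6)=420/47
row 3: denom=10−3·18/47=416/47; d'=(-36−3·420/47)/(416/47)=-369/52
row 4: denom=10−2·47/208=993/104; d'=(30−2·-369/52)/(993/104)=1532/331
back: M4=1532/331
back: M3=-369/52−47/208·1532/331=-2695/331
back: M2=420/47−18/47·-2695/331=3990/331
back: M1=-10−1/6·3990/331=-3975/331
M: M0=0, M1=-3975/331, M2=3990/331, M3=-2695/331, M4=1532/331, M5=0
seg 0: a=1, c=M0/2=0, d=(M1−M0)/(6·2)=-1325/1324, b=Δ0−h0·(2M0+M1)/6=1987/331
seg 1: a=5, c=M1/2=-3975/662, d=(M2−M1)/(6·1)=2655/662, b=Δ1−h1·(2M1+M2)/6=-1988/331
seg 2: a=-3, c=M2/2=1995/331, d=(M3−M2)/(6·3)=-6685/5958, b=Δ2−h2·(2M2+M3)/6=-3961/662
seg 3: a=3, c=M3/2=-2695/662, d=(M4−M3)/(6·2)=1409/1324, b=Δ3−h3·(2M3+M4)/6=-38/331
seg 4: a=-5, c=M4/2=766/331, d=(M5−M4)/(6·3)=-766/2979, b=Δ4−h4·(2M4+M5)/6=-1201/331
t_q=15/4 → seg 2, τ=3/4; S=-3+-3961/662·τ+1995/331·τ²+-6685/5958·τ³=-193647/42368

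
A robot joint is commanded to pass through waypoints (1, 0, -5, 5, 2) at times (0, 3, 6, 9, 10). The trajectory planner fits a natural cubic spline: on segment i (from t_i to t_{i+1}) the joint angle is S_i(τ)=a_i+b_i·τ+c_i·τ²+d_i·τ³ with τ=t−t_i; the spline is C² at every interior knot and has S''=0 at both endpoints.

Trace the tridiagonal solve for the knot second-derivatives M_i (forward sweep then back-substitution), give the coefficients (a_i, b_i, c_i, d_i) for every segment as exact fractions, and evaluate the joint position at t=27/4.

Δ: Δ0=-1/3, Δ1=-5/3, Δ2=10/3, Δ3=-3
row 1: diag=12, rhs=-8; c'=1/4, d'=-2/3
row 2: denom=12−3·1/4=45/4; d'=(30−3·-2/3)/(45/4)=128/45
row 3: denom=8−3·4/15=36/5; d'=(-38−3·128/45)/(36/5)=-349/54
back: M3=-349/54
back: M2=128/45−4/15·-349/54=370/81
back: M1=-2/3−1/4·370/81=-293/162
M: M0=0, M1=-293/162, M2=370/81, M3=-349/54, M4=0
seg 0: a=1, c=M0/2=0, d=(M1−M0)/(6·3)=-293/2916, b=Δ0−h0·(2M0+M1)/6=185/324
seg 1: a=0, c=M1/2=-293/324, d=(M2−M1)/(6·3)=1033/2916, b=Δ1−h1·(2M1+M2)/6=-347/162
seg 2: a=-5, c=M2/2=185/81, d=(M3−M2)/(6·3)=-1787/2916, b=Δ2−h2·(2M2+M3)/6=647/324
seg 3: a=5, c=M3/2=-349/108, d=(M4−M3)/(6·1)=349/324, b=Δ3−h3·(2M3+M4)/6=-137/162
t_q=27/4 → seg 2, τ=3/4; S=-5+647/324·τ+185/81·τ²+-1787/2916·τ³=-5705/2304

  seg 0: a=1 b=185/324 c=0 d=-293/2916
  seg 1: a=0 b=-347/162 c=-293/324 d=1033/2916
  seg 2: a=-5 b=647/324 c=185/81 d=-1787/2916
  seg 3: a=5 b=-137/162 c=-349/108 d=349/324
S(27/4) = -5705/2304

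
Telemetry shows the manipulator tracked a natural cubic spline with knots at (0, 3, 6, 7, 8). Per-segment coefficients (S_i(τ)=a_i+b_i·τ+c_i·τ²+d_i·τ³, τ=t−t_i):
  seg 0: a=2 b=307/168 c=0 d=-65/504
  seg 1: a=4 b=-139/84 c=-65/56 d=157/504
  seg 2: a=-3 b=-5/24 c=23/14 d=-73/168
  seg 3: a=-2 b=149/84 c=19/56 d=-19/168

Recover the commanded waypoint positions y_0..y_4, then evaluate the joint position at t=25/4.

y_0=2 y_1=4 y_2=-3 y_3=-2 y_4=0
S(25/4) = -10595/3584

y_0 = S_0(0) = a_0 = 2
y_1 = S_1(0) = a_1 = 4
y_2 = S_2(0) = a_2 = -3
y_3 = S_3(0) = a_3 = -2
y_4 = S_3(1) = 0
t_q=25/4 is in segment 2 (τ=1/4); S_2(τ)=-10595/3584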